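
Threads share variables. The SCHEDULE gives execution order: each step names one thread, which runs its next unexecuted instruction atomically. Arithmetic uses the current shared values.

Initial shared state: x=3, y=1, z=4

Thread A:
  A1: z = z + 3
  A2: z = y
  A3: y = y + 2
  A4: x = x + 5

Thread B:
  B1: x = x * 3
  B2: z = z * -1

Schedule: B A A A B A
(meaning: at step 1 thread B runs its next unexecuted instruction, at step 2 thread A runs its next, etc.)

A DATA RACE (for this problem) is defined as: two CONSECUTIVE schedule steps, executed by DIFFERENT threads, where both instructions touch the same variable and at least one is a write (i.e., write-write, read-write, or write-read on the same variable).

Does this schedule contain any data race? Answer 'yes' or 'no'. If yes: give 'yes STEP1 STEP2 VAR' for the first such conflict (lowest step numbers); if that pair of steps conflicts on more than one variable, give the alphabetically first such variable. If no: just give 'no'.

Answer: no

Derivation:
Steps 1,2: B(r=x,w=x) vs A(r=z,w=z). No conflict.
Steps 2,3: same thread (A). No race.
Steps 3,4: same thread (A). No race.
Steps 4,5: A(r=y,w=y) vs B(r=z,w=z). No conflict.
Steps 5,6: B(r=z,w=z) vs A(r=x,w=x). No conflict.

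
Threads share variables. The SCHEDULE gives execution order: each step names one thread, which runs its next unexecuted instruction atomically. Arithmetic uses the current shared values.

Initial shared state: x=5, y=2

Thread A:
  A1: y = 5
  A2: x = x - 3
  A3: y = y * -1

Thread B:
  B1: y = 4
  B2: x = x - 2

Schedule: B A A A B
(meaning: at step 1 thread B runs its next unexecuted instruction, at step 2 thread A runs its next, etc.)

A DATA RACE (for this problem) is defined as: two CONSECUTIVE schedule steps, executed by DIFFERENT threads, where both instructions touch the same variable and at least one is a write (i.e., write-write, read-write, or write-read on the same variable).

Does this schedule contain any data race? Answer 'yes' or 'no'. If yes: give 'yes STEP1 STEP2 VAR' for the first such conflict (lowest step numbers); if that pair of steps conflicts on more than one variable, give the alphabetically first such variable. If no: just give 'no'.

Steps 1,2: B(y = 4) vs A(y = 5). RACE on y (W-W).
Steps 2,3: same thread (A). No race.
Steps 3,4: same thread (A). No race.
Steps 4,5: A(r=y,w=y) vs B(r=x,w=x). No conflict.
First conflict at steps 1,2.

Answer: yes 1 2 y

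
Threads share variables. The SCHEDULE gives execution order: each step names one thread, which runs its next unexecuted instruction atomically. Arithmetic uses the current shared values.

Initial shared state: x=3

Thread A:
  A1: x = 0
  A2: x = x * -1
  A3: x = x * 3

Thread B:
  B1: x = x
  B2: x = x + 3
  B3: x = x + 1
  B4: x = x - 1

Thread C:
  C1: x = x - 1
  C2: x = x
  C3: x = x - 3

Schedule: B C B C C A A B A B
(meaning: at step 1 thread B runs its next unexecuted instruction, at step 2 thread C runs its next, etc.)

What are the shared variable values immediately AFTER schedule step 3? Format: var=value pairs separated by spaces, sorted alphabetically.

Answer: x=5

Derivation:
Step 1: thread B executes B1 (x = x). Shared: x=3. PCs: A@0 B@1 C@0
Step 2: thread C executes C1 (x = x - 1). Shared: x=2. PCs: A@0 B@1 C@1
Step 3: thread B executes B2 (x = x + 3). Shared: x=5. PCs: A@0 B@2 C@1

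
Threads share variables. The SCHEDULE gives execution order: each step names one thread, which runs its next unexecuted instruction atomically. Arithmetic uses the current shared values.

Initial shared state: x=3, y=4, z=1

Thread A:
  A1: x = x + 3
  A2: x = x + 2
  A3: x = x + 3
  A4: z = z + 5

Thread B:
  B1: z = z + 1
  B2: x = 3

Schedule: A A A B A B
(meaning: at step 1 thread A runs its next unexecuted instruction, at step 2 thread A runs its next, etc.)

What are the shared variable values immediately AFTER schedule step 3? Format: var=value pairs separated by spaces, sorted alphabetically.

Answer: x=11 y=4 z=1

Derivation:
Step 1: thread A executes A1 (x = x + 3). Shared: x=6 y=4 z=1. PCs: A@1 B@0
Step 2: thread A executes A2 (x = x + 2). Shared: x=8 y=4 z=1. PCs: A@2 B@0
Step 3: thread A executes A3 (x = x + 3). Shared: x=11 y=4 z=1. PCs: A@3 B@0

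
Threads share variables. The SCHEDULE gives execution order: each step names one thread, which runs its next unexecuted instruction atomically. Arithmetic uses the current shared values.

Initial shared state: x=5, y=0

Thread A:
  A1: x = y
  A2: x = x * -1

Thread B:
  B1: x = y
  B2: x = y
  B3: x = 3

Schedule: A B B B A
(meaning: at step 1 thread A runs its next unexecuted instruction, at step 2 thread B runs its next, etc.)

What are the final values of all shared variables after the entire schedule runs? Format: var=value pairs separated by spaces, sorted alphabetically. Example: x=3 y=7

Answer: x=-3 y=0

Derivation:
Step 1: thread A executes A1 (x = y). Shared: x=0 y=0. PCs: A@1 B@0
Step 2: thread B executes B1 (x = y). Shared: x=0 y=0. PCs: A@1 B@1
Step 3: thread B executes B2 (x = y). Shared: x=0 y=0. PCs: A@1 B@2
Step 4: thread B executes B3 (x = 3). Shared: x=3 y=0. PCs: A@1 B@3
Step 5: thread A executes A2 (x = x * -1). Shared: x=-3 y=0. PCs: A@2 B@3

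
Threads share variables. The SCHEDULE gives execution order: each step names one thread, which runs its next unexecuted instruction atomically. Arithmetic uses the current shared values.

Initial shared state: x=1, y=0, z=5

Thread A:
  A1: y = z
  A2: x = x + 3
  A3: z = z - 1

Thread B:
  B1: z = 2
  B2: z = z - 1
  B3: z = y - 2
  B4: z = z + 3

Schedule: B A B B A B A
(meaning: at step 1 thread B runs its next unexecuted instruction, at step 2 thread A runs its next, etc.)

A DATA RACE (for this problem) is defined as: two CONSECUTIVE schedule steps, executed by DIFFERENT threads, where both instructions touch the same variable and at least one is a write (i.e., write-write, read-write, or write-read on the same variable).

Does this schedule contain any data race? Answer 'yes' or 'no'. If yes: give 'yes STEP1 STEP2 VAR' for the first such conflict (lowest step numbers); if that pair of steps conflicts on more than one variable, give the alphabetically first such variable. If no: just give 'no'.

Steps 1,2: B(z = 2) vs A(y = z). RACE on z (W-R).
Steps 2,3: A(y = z) vs B(z = z - 1). RACE on z (R-W).
Steps 3,4: same thread (B). No race.
Steps 4,5: B(r=y,w=z) vs A(r=x,w=x). No conflict.
Steps 5,6: A(r=x,w=x) vs B(r=z,w=z). No conflict.
Steps 6,7: B(z = z + 3) vs A(z = z - 1). RACE on z (W-W).
First conflict at steps 1,2.

Answer: yes 1 2 z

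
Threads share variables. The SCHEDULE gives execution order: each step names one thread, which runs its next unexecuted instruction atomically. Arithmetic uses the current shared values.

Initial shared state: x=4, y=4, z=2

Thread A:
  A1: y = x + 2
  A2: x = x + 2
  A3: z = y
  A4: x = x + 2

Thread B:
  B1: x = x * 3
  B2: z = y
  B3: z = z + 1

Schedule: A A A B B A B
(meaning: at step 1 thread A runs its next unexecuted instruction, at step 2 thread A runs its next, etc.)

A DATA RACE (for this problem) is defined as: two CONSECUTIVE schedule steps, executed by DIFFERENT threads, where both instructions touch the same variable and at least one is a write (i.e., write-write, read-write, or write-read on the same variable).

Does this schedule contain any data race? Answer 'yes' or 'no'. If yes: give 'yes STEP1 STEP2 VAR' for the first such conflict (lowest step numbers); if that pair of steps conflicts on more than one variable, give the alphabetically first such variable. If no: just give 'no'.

Steps 1,2: same thread (A). No race.
Steps 2,3: same thread (A). No race.
Steps 3,4: A(r=y,w=z) vs B(r=x,w=x). No conflict.
Steps 4,5: same thread (B). No race.
Steps 5,6: B(r=y,w=z) vs A(r=x,w=x). No conflict.
Steps 6,7: A(r=x,w=x) vs B(r=z,w=z). No conflict.

Answer: no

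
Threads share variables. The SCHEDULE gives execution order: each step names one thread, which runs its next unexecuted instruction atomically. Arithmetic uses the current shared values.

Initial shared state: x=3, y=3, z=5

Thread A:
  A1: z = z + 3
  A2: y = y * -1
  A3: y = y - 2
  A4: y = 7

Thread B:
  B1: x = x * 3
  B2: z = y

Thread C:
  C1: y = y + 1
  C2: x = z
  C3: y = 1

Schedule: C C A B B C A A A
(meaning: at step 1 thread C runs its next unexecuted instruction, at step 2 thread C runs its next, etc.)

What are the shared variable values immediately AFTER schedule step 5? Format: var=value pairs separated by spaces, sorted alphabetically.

Step 1: thread C executes C1 (y = y + 1). Shared: x=3 y=4 z=5. PCs: A@0 B@0 C@1
Step 2: thread C executes C2 (x = z). Shared: x=5 y=4 z=5. PCs: A@0 B@0 C@2
Step 3: thread A executes A1 (z = z + 3). Shared: x=5 y=4 z=8. PCs: A@1 B@0 C@2
Step 4: thread B executes B1 (x = x * 3). Shared: x=15 y=4 z=8. PCs: A@1 B@1 C@2
Step 5: thread B executes B2 (z = y). Shared: x=15 y=4 z=4. PCs: A@1 B@2 C@2

Answer: x=15 y=4 z=4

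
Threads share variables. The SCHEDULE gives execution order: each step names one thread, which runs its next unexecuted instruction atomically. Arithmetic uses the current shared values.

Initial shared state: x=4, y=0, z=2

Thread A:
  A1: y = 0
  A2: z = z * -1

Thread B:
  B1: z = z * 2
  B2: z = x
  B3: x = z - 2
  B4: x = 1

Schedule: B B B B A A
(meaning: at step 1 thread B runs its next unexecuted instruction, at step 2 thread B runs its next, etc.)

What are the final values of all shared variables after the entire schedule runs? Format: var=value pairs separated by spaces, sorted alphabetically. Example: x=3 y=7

Step 1: thread B executes B1 (z = z * 2). Shared: x=4 y=0 z=4. PCs: A@0 B@1
Step 2: thread B executes B2 (z = x). Shared: x=4 y=0 z=4. PCs: A@0 B@2
Step 3: thread B executes B3 (x = z - 2). Shared: x=2 y=0 z=4. PCs: A@0 B@3
Step 4: thread B executes B4 (x = 1). Shared: x=1 y=0 z=4. PCs: A@0 B@4
Step 5: thread A executes A1 (y = 0). Shared: x=1 y=0 z=4. PCs: A@1 B@4
Step 6: thread A executes A2 (z = z * -1). Shared: x=1 y=0 z=-4. PCs: A@2 B@4

Answer: x=1 y=0 z=-4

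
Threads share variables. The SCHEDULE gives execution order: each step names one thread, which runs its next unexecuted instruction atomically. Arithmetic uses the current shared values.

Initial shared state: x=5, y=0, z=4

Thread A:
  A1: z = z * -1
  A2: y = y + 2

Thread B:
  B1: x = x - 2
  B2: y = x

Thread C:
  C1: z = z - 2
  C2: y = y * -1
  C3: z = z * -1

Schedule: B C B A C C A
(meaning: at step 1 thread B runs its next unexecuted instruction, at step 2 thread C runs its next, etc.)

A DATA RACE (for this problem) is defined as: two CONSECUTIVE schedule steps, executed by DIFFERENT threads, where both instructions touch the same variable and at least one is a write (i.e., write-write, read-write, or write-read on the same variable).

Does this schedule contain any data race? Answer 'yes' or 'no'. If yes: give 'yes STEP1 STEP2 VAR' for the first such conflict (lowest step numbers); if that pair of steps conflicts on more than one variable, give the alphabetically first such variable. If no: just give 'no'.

Steps 1,2: B(r=x,w=x) vs C(r=z,w=z). No conflict.
Steps 2,3: C(r=z,w=z) vs B(r=x,w=y). No conflict.
Steps 3,4: B(r=x,w=y) vs A(r=z,w=z). No conflict.
Steps 4,5: A(r=z,w=z) vs C(r=y,w=y). No conflict.
Steps 5,6: same thread (C). No race.
Steps 6,7: C(r=z,w=z) vs A(r=y,w=y). No conflict.

Answer: no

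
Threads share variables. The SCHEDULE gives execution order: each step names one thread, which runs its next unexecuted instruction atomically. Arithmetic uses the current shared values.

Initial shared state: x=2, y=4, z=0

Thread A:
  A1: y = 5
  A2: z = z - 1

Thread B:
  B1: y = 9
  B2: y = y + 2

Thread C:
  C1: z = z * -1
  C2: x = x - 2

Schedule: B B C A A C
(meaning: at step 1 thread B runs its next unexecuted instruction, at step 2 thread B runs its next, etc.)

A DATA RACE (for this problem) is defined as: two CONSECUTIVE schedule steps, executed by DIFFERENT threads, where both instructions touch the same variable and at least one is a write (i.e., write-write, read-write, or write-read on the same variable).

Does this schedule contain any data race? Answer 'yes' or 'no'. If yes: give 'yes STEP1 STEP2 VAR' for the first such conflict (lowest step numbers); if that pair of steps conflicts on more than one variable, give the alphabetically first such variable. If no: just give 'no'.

Answer: no

Derivation:
Steps 1,2: same thread (B). No race.
Steps 2,3: B(r=y,w=y) vs C(r=z,w=z). No conflict.
Steps 3,4: C(r=z,w=z) vs A(r=-,w=y). No conflict.
Steps 4,5: same thread (A). No race.
Steps 5,6: A(r=z,w=z) vs C(r=x,w=x). No conflict.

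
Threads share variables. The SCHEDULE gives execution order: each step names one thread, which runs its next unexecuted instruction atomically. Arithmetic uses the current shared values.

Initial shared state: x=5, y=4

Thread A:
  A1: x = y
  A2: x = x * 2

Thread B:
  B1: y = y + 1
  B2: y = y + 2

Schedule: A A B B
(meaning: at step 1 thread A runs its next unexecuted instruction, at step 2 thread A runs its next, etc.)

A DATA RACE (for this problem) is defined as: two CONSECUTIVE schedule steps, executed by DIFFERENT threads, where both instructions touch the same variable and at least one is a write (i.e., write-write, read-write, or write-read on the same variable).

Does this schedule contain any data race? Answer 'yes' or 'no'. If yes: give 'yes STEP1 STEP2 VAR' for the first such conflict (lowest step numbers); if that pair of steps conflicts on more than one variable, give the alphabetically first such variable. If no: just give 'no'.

Steps 1,2: same thread (A). No race.
Steps 2,3: A(r=x,w=x) vs B(r=y,w=y). No conflict.
Steps 3,4: same thread (B). No race.

Answer: no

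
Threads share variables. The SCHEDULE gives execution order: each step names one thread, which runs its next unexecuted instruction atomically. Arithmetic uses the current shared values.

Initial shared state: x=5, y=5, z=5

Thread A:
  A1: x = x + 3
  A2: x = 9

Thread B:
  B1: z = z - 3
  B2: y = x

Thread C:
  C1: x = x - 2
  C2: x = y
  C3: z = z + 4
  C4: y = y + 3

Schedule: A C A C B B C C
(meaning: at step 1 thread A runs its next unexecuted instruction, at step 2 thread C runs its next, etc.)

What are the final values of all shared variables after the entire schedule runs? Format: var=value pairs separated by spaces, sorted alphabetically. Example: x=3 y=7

Step 1: thread A executes A1 (x = x + 3). Shared: x=8 y=5 z=5. PCs: A@1 B@0 C@0
Step 2: thread C executes C1 (x = x - 2). Shared: x=6 y=5 z=5. PCs: A@1 B@0 C@1
Step 3: thread A executes A2 (x = 9). Shared: x=9 y=5 z=5. PCs: A@2 B@0 C@1
Step 4: thread C executes C2 (x = y). Shared: x=5 y=5 z=5. PCs: A@2 B@0 C@2
Step 5: thread B executes B1 (z = z - 3). Shared: x=5 y=5 z=2. PCs: A@2 B@1 C@2
Step 6: thread B executes B2 (y = x). Shared: x=5 y=5 z=2. PCs: A@2 B@2 C@2
Step 7: thread C executes C3 (z = z + 4). Shared: x=5 y=5 z=6. PCs: A@2 B@2 C@3
Step 8: thread C executes C4 (y = y + 3). Shared: x=5 y=8 z=6. PCs: A@2 B@2 C@4

Answer: x=5 y=8 z=6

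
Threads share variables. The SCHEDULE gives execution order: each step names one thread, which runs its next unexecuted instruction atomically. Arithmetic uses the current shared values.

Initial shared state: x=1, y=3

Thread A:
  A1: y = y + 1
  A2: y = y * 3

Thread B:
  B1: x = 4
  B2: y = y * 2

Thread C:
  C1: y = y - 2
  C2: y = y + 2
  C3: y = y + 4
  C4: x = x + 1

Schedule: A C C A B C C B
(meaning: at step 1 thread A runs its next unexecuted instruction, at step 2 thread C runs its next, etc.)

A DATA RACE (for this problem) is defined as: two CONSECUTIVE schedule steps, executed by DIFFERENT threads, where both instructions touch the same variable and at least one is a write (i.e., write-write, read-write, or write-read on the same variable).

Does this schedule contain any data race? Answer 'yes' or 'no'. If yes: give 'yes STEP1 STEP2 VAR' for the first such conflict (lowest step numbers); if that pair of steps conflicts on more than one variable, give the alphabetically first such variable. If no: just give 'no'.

Steps 1,2: A(y = y + 1) vs C(y = y - 2). RACE on y (W-W).
Steps 2,3: same thread (C). No race.
Steps 3,4: C(y = y + 2) vs A(y = y * 3). RACE on y (W-W).
Steps 4,5: A(r=y,w=y) vs B(r=-,w=x). No conflict.
Steps 5,6: B(r=-,w=x) vs C(r=y,w=y). No conflict.
Steps 6,7: same thread (C). No race.
Steps 7,8: C(r=x,w=x) vs B(r=y,w=y). No conflict.
First conflict at steps 1,2.

Answer: yes 1 2 y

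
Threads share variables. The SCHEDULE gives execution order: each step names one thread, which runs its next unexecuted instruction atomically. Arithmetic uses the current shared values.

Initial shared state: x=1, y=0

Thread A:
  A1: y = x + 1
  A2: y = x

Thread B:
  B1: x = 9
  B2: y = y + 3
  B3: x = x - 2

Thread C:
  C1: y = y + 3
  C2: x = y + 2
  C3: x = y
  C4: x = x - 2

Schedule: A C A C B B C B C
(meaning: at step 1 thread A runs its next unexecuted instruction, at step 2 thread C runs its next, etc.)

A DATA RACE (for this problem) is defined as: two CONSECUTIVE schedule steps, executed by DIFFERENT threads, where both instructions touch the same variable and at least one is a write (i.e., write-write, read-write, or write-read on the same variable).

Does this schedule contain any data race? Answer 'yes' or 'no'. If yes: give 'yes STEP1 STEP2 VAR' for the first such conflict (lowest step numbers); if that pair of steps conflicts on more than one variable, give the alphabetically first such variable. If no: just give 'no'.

Answer: yes 1 2 y

Derivation:
Steps 1,2: A(y = x + 1) vs C(y = y + 3). RACE on y (W-W).
Steps 2,3: C(y = y + 3) vs A(y = x). RACE on y (W-W).
Steps 3,4: A(y = x) vs C(x = y + 2). RACE on x (R-W), y (W-R). Multiple vars; alphabetically first is x.
Steps 4,5: C(x = y + 2) vs B(x = 9). RACE on x (W-W).
Steps 5,6: same thread (B). No race.
Steps 6,7: B(y = y + 3) vs C(x = y). RACE on y (W-R).
Steps 7,8: C(x = y) vs B(x = x - 2). RACE on x (W-W).
Steps 8,9: B(x = x - 2) vs C(x = x - 2). RACE on x (W-W).
First conflict at steps 1,2.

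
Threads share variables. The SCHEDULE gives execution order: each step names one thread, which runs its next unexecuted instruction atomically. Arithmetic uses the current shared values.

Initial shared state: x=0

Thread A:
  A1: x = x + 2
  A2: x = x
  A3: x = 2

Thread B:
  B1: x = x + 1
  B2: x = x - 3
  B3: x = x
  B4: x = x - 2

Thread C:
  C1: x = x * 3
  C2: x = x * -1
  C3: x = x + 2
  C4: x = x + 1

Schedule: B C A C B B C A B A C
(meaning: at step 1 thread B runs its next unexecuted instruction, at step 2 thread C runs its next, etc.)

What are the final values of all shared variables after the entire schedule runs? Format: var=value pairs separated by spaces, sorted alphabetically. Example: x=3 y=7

Step 1: thread B executes B1 (x = x + 1). Shared: x=1. PCs: A@0 B@1 C@0
Step 2: thread C executes C1 (x = x * 3). Shared: x=3. PCs: A@0 B@1 C@1
Step 3: thread A executes A1 (x = x + 2). Shared: x=5. PCs: A@1 B@1 C@1
Step 4: thread C executes C2 (x = x * -1). Shared: x=-5. PCs: A@1 B@1 C@2
Step 5: thread B executes B2 (x = x - 3). Shared: x=-8. PCs: A@1 B@2 C@2
Step 6: thread B executes B3 (x = x). Shared: x=-8. PCs: A@1 B@3 C@2
Step 7: thread C executes C3 (x = x + 2). Shared: x=-6. PCs: A@1 B@3 C@3
Step 8: thread A executes A2 (x = x). Shared: x=-6. PCs: A@2 B@3 C@3
Step 9: thread B executes B4 (x = x - 2). Shared: x=-8. PCs: A@2 B@4 C@3
Step 10: thread A executes A3 (x = 2). Shared: x=2. PCs: A@3 B@4 C@3
Step 11: thread C executes C4 (x = x + 1). Shared: x=3. PCs: A@3 B@4 C@4

Answer: x=3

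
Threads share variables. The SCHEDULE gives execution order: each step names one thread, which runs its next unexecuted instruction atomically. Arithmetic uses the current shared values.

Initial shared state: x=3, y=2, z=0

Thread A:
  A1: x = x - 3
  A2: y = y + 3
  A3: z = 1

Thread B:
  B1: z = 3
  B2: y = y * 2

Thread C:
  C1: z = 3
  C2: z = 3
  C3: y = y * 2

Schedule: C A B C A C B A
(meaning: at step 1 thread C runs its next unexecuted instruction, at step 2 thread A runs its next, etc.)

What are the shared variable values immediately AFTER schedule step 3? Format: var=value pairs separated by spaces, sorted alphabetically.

Step 1: thread C executes C1 (z = 3). Shared: x=3 y=2 z=3. PCs: A@0 B@0 C@1
Step 2: thread A executes A1 (x = x - 3). Shared: x=0 y=2 z=3. PCs: A@1 B@0 C@1
Step 3: thread B executes B1 (z = 3). Shared: x=0 y=2 z=3. PCs: A@1 B@1 C@1

Answer: x=0 y=2 z=3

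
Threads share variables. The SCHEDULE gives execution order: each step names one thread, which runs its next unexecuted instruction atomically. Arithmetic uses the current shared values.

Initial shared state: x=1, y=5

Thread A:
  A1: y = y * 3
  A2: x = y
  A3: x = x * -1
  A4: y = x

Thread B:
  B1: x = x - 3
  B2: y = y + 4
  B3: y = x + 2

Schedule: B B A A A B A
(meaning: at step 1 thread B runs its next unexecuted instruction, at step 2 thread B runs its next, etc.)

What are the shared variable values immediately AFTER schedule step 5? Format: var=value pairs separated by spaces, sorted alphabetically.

Answer: x=-27 y=27

Derivation:
Step 1: thread B executes B1 (x = x - 3). Shared: x=-2 y=5. PCs: A@0 B@1
Step 2: thread B executes B2 (y = y + 4). Shared: x=-2 y=9. PCs: A@0 B@2
Step 3: thread A executes A1 (y = y * 3). Shared: x=-2 y=27. PCs: A@1 B@2
Step 4: thread A executes A2 (x = y). Shared: x=27 y=27. PCs: A@2 B@2
Step 5: thread A executes A3 (x = x * -1). Shared: x=-27 y=27. PCs: A@3 B@2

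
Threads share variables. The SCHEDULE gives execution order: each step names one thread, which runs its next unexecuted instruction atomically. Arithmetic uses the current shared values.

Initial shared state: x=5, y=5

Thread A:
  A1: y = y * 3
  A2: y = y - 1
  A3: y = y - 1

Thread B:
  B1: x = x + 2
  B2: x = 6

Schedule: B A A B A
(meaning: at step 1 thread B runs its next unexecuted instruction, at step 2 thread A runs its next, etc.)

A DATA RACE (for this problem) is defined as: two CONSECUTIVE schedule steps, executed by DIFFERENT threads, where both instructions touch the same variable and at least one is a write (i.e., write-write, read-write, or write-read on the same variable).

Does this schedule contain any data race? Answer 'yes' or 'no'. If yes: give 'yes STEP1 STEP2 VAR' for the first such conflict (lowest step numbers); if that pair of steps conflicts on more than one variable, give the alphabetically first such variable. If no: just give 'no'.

Steps 1,2: B(r=x,w=x) vs A(r=y,w=y). No conflict.
Steps 2,3: same thread (A). No race.
Steps 3,4: A(r=y,w=y) vs B(r=-,w=x). No conflict.
Steps 4,5: B(r=-,w=x) vs A(r=y,w=y). No conflict.

Answer: no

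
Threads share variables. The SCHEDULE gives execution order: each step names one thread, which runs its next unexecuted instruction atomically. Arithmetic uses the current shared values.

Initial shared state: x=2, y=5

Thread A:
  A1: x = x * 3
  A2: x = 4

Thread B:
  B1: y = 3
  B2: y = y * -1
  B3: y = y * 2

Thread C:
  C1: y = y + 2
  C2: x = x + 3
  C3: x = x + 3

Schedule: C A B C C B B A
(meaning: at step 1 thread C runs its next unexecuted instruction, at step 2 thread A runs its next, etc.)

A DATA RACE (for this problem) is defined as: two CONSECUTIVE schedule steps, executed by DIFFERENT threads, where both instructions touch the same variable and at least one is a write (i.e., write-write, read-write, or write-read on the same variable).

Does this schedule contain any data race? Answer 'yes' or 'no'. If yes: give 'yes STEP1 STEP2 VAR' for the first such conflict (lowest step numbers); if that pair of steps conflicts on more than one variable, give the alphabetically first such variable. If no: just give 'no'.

Steps 1,2: C(r=y,w=y) vs A(r=x,w=x). No conflict.
Steps 2,3: A(r=x,w=x) vs B(r=-,w=y). No conflict.
Steps 3,4: B(r=-,w=y) vs C(r=x,w=x). No conflict.
Steps 4,5: same thread (C). No race.
Steps 5,6: C(r=x,w=x) vs B(r=y,w=y). No conflict.
Steps 6,7: same thread (B). No race.
Steps 7,8: B(r=y,w=y) vs A(r=-,w=x). No conflict.

Answer: no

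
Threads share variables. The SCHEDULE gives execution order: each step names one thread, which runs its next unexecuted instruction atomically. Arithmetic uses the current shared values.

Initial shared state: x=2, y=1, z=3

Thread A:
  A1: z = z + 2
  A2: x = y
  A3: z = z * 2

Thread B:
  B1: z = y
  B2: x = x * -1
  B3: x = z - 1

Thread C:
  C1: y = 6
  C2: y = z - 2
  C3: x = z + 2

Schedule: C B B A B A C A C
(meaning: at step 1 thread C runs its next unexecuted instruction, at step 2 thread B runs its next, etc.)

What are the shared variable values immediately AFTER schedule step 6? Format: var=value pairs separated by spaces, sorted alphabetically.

Answer: x=6 y=6 z=8

Derivation:
Step 1: thread C executes C1 (y = 6). Shared: x=2 y=6 z=3. PCs: A@0 B@0 C@1
Step 2: thread B executes B1 (z = y). Shared: x=2 y=6 z=6. PCs: A@0 B@1 C@1
Step 3: thread B executes B2 (x = x * -1). Shared: x=-2 y=6 z=6. PCs: A@0 B@2 C@1
Step 4: thread A executes A1 (z = z + 2). Shared: x=-2 y=6 z=8. PCs: A@1 B@2 C@1
Step 5: thread B executes B3 (x = z - 1). Shared: x=7 y=6 z=8. PCs: A@1 B@3 C@1
Step 6: thread A executes A2 (x = y). Shared: x=6 y=6 z=8. PCs: A@2 B@3 C@1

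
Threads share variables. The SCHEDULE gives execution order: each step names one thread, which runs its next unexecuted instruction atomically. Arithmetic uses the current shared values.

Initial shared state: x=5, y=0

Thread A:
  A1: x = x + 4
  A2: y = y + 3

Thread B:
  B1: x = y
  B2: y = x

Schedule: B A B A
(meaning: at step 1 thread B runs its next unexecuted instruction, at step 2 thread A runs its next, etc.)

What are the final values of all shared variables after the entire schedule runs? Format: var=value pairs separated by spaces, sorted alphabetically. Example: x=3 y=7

Step 1: thread B executes B1 (x = y). Shared: x=0 y=0. PCs: A@0 B@1
Step 2: thread A executes A1 (x = x + 4). Shared: x=4 y=0. PCs: A@1 B@1
Step 3: thread B executes B2 (y = x). Shared: x=4 y=4. PCs: A@1 B@2
Step 4: thread A executes A2 (y = y + 3). Shared: x=4 y=7. PCs: A@2 B@2

Answer: x=4 y=7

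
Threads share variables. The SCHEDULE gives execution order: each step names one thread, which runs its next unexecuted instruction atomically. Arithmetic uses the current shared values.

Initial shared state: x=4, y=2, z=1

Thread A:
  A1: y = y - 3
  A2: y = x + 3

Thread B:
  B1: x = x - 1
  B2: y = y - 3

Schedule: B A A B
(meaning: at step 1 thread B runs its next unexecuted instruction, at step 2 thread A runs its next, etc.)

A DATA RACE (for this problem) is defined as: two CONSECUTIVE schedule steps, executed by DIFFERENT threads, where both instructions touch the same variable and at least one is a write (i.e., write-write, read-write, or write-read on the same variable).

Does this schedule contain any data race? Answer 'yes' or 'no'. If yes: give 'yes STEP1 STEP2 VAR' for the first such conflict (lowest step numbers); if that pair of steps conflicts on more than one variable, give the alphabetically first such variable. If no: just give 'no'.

Answer: yes 3 4 y

Derivation:
Steps 1,2: B(r=x,w=x) vs A(r=y,w=y). No conflict.
Steps 2,3: same thread (A). No race.
Steps 3,4: A(y = x + 3) vs B(y = y - 3). RACE on y (W-W).
First conflict at steps 3,4.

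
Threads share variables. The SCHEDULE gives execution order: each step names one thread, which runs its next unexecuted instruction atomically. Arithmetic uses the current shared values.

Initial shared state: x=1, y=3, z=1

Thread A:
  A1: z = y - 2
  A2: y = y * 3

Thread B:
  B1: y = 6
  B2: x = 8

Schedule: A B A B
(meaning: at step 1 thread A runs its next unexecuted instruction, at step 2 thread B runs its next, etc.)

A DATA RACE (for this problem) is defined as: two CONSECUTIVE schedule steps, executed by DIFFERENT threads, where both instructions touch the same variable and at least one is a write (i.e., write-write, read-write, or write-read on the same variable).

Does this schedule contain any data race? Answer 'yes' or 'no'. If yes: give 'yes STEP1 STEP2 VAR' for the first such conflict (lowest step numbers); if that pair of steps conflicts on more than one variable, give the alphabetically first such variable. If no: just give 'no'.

Steps 1,2: A(z = y - 2) vs B(y = 6). RACE on y (R-W).
Steps 2,3: B(y = 6) vs A(y = y * 3). RACE on y (W-W).
Steps 3,4: A(r=y,w=y) vs B(r=-,w=x). No conflict.
First conflict at steps 1,2.

Answer: yes 1 2 y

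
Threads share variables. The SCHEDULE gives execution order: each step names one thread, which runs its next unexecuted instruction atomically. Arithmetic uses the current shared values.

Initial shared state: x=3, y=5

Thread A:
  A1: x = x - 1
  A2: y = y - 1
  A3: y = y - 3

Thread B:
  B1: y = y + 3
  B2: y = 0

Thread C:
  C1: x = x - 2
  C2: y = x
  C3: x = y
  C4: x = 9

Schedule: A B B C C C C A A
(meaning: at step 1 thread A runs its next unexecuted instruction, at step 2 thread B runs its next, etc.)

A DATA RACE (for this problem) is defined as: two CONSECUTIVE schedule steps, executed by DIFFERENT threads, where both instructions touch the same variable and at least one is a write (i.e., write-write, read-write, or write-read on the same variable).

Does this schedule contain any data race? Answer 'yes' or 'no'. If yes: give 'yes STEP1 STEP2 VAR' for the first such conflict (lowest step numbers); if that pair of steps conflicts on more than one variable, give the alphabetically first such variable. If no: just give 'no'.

Steps 1,2: A(r=x,w=x) vs B(r=y,w=y). No conflict.
Steps 2,3: same thread (B). No race.
Steps 3,4: B(r=-,w=y) vs C(r=x,w=x). No conflict.
Steps 4,5: same thread (C). No race.
Steps 5,6: same thread (C). No race.
Steps 6,7: same thread (C). No race.
Steps 7,8: C(r=-,w=x) vs A(r=y,w=y). No conflict.
Steps 8,9: same thread (A). No race.

Answer: no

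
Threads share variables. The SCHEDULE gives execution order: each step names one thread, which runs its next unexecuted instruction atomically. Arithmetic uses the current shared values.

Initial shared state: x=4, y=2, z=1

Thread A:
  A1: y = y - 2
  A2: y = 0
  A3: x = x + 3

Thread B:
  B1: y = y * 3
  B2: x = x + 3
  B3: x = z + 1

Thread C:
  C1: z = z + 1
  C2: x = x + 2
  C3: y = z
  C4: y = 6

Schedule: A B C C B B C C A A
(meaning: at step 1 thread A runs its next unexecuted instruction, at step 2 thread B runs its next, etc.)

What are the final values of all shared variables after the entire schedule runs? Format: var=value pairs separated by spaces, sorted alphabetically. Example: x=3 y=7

Step 1: thread A executes A1 (y = y - 2). Shared: x=4 y=0 z=1. PCs: A@1 B@0 C@0
Step 2: thread B executes B1 (y = y * 3). Shared: x=4 y=0 z=1. PCs: A@1 B@1 C@0
Step 3: thread C executes C1 (z = z + 1). Shared: x=4 y=0 z=2. PCs: A@1 B@1 C@1
Step 4: thread C executes C2 (x = x + 2). Shared: x=6 y=0 z=2. PCs: A@1 B@1 C@2
Step 5: thread B executes B2 (x = x + 3). Shared: x=9 y=0 z=2. PCs: A@1 B@2 C@2
Step 6: thread B executes B3 (x = z + 1). Shared: x=3 y=0 z=2. PCs: A@1 B@3 C@2
Step 7: thread C executes C3 (y = z). Shared: x=3 y=2 z=2. PCs: A@1 B@3 C@3
Step 8: thread C executes C4 (y = 6). Shared: x=3 y=6 z=2. PCs: A@1 B@3 C@4
Step 9: thread A executes A2 (y = 0). Shared: x=3 y=0 z=2. PCs: A@2 B@3 C@4
Step 10: thread A executes A3 (x = x + 3). Shared: x=6 y=0 z=2. PCs: A@3 B@3 C@4

Answer: x=6 y=0 z=2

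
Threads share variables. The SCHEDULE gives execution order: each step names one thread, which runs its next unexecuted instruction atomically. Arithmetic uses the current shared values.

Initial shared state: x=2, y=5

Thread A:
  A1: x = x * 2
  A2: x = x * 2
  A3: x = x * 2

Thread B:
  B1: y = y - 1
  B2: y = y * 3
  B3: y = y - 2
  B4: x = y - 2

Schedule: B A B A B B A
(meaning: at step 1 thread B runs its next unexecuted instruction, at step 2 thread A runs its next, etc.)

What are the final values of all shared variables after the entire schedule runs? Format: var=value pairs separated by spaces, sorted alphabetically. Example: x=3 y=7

Step 1: thread B executes B1 (y = y - 1). Shared: x=2 y=4. PCs: A@0 B@1
Step 2: thread A executes A1 (x = x * 2). Shared: x=4 y=4. PCs: A@1 B@1
Step 3: thread B executes B2 (y = y * 3). Shared: x=4 y=12. PCs: A@1 B@2
Step 4: thread A executes A2 (x = x * 2). Shared: x=8 y=12. PCs: A@2 B@2
Step 5: thread B executes B3 (y = y - 2). Shared: x=8 y=10. PCs: A@2 B@3
Step 6: thread B executes B4 (x = y - 2). Shared: x=8 y=10. PCs: A@2 B@4
Step 7: thread A executes A3 (x = x * 2). Shared: x=16 y=10. PCs: A@3 B@4

Answer: x=16 y=10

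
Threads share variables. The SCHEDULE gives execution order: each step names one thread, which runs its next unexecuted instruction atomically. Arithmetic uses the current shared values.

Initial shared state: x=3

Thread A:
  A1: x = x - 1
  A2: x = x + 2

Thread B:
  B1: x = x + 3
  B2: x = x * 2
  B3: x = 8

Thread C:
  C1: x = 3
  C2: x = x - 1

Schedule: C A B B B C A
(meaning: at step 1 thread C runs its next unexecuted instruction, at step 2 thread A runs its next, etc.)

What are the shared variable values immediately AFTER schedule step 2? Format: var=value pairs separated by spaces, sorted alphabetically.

Answer: x=2

Derivation:
Step 1: thread C executes C1 (x = 3). Shared: x=3. PCs: A@0 B@0 C@1
Step 2: thread A executes A1 (x = x - 1). Shared: x=2. PCs: A@1 B@0 C@1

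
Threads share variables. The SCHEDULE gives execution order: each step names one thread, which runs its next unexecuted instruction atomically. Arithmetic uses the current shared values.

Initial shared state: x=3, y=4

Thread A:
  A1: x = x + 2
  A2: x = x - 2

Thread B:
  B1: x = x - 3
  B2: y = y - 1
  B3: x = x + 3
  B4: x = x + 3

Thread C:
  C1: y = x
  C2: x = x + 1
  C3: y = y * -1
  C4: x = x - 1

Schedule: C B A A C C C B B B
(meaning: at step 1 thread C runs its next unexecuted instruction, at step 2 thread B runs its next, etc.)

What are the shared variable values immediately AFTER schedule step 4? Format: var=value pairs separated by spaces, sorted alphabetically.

Step 1: thread C executes C1 (y = x). Shared: x=3 y=3. PCs: A@0 B@0 C@1
Step 2: thread B executes B1 (x = x - 3). Shared: x=0 y=3. PCs: A@0 B@1 C@1
Step 3: thread A executes A1 (x = x + 2). Shared: x=2 y=3. PCs: A@1 B@1 C@1
Step 4: thread A executes A2 (x = x - 2). Shared: x=0 y=3. PCs: A@2 B@1 C@1

Answer: x=0 y=3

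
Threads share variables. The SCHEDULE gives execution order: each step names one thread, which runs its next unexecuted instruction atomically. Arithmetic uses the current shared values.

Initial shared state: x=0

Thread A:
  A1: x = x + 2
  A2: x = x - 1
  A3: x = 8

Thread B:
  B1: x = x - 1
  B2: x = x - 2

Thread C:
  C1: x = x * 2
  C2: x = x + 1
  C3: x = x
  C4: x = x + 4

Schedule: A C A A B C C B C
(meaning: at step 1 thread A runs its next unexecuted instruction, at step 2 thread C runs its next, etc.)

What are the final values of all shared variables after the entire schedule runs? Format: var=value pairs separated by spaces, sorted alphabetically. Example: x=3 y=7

Answer: x=10

Derivation:
Step 1: thread A executes A1 (x = x + 2). Shared: x=2. PCs: A@1 B@0 C@0
Step 2: thread C executes C1 (x = x * 2). Shared: x=4. PCs: A@1 B@0 C@1
Step 3: thread A executes A2 (x = x - 1). Shared: x=3. PCs: A@2 B@0 C@1
Step 4: thread A executes A3 (x = 8). Shared: x=8. PCs: A@3 B@0 C@1
Step 5: thread B executes B1 (x = x - 1). Shared: x=7. PCs: A@3 B@1 C@1
Step 6: thread C executes C2 (x = x + 1). Shared: x=8. PCs: A@3 B@1 C@2
Step 7: thread C executes C3 (x = x). Shared: x=8. PCs: A@3 B@1 C@3
Step 8: thread B executes B2 (x = x - 2). Shared: x=6. PCs: A@3 B@2 C@3
Step 9: thread C executes C4 (x = x + 4). Shared: x=10. PCs: A@3 B@2 C@4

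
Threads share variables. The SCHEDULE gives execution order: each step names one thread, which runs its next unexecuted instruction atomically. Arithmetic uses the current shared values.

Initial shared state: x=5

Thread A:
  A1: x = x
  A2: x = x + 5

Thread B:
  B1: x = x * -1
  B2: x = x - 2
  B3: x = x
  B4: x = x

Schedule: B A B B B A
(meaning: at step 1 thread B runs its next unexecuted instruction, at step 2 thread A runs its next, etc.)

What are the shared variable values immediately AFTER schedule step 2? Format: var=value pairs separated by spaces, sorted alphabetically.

Answer: x=-5

Derivation:
Step 1: thread B executes B1 (x = x * -1). Shared: x=-5. PCs: A@0 B@1
Step 2: thread A executes A1 (x = x). Shared: x=-5. PCs: A@1 B@1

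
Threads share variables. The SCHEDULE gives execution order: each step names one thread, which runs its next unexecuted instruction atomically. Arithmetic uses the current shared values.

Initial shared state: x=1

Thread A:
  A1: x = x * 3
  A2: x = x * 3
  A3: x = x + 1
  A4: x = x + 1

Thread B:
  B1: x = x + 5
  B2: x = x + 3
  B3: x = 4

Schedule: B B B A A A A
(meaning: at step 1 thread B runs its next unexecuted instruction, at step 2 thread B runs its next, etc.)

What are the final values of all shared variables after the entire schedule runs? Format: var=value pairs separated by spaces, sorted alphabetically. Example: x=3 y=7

Step 1: thread B executes B1 (x = x + 5). Shared: x=6. PCs: A@0 B@1
Step 2: thread B executes B2 (x = x + 3). Shared: x=9. PCs: A@0 B@2
Step 3: thread B executes B3 (x = 4). Shared: x=4. PCs: A@0 B@3
Step 4: thread A executes A1 (x = x * 3). Shared: x=12. PCs: A@1 B@3
Step 5: thread A executes A2 (x = x * 3). Shared: x=36. PCs: A@2 B@3
Step 6: thread A executes A3 (x = x + 1). Shared: x=37. PCs: A@3 B@3
Step 7: thread A executes A4 (x = x + 1). Shared: x=38. PCs: A@4 B@3

Answer: x=38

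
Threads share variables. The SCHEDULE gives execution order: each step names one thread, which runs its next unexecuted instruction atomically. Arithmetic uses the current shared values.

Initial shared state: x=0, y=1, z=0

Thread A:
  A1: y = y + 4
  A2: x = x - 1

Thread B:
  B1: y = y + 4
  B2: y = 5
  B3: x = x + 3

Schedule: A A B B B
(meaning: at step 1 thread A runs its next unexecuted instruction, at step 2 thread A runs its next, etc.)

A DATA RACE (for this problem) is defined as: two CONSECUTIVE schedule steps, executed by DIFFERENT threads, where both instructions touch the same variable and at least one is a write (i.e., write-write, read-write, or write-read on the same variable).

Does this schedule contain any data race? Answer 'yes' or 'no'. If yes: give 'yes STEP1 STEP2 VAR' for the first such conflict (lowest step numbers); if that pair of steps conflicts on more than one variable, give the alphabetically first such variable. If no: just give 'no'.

Answer: no

Derivation:
Steps 1,2: same thread (A). No race.
Steps 2,3: A(r=x,w=x) vs B(r=y,w=y). No conflict.
Steps 3,4: same thread (B). No race.
Steps 4,5: same thread (B). No race.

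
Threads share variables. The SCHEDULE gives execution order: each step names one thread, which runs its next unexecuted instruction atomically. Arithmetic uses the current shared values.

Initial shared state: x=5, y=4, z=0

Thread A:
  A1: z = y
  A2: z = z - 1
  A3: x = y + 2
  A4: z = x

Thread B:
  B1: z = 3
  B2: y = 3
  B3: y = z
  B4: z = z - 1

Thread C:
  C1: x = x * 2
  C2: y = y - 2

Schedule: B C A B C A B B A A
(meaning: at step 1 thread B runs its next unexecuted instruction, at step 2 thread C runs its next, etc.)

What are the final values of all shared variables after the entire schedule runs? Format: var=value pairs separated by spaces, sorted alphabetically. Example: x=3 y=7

Step 1: thread B executes B1 (z = 3). Shared: x=5 y=4 z=3. PCs: A@0 B@1 C@0
Step 2: thread C executes C1 (x = x * 2). Shared: x=10 y=4 z=3. PCs: A@0 B@1 C@1
Step 3: thread A executes A1 (z = y). Shared: x=10 y=4 z=4. PCs: A@1 B@1 C@1
Step 4: thread B executes B2 (y = 3). Shared: x=10 y=3 z=4. PCs: A@1 B@2 C@1
Step 5: thread C executes C2 (y = y - 2). Shared: x=10 y=1 z=4. PCs: A@1 B@2 C@2
Step 6: thread A executes A2 (z = z - 1). Shared: x=10 y=1 z=3. PCs: A@2 B@2 C@2
Step 7: thread B executes B3 (y = z). Shared: x=10 y=3 z=3. PCs: A@2 B@3 C@2
Step 8: thread B executes B4 (z = z - 1). Shared: x=10 y=3 z=2. PCs: A@2 B@4 C@2
Step 9: thread A executes A3 (x = y + 2). Shared: x=5 y=3 z=2. PCs: A@3 B@4 C@2
Step 10: thread A executes A4 (z = x). Shared: x=5 y=3 z=5. PCs: A@4 B@4 C@2

Answer: x=5 y=3 z=5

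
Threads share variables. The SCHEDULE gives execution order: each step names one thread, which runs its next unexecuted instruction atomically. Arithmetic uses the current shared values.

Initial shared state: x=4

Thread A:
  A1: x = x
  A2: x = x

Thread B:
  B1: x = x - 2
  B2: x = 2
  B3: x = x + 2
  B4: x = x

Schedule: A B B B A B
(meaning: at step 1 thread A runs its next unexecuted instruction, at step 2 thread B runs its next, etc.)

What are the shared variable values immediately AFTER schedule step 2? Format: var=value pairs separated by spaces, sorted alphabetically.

Step 1: thread A executes A1 (x = x). Shared: x=4. PCs: A@1 B@0
Step 2: thread B executes B1 (x = x - 2). Shared: x=2. PCs: A@1 B@1

Answer: x=2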